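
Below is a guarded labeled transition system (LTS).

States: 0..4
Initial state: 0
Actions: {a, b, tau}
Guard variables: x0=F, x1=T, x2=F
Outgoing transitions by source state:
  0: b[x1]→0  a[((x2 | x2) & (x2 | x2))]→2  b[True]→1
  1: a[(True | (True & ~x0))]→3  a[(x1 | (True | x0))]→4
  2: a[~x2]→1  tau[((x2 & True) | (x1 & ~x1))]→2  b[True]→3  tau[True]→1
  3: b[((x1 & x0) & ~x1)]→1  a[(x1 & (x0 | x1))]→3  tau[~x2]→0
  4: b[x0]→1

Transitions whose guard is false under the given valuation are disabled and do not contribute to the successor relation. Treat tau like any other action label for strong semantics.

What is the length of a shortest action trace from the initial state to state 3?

BFS to 3:
  Layer 0: {0}
  Layer 1: {1}
  Layer 2: {3,4}
depth(3)=2, e.g. b·a

Answer: 2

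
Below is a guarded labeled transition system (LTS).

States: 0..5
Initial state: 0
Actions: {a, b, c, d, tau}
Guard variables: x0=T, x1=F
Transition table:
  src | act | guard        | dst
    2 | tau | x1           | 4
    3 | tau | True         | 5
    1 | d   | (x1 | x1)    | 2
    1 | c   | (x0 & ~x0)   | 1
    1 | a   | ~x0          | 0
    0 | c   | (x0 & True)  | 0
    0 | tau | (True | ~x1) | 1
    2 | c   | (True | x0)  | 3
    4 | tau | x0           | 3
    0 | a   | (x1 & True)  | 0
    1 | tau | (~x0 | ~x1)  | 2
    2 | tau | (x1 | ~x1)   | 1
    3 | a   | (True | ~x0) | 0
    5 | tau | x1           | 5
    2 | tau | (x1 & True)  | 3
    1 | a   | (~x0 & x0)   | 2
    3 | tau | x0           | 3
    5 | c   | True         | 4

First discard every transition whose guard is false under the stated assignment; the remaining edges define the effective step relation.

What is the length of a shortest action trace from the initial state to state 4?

Answer: 5

Analysis:
Layered search for 4:
  Layer 0: {0}
  Layer 1: {1}
  Layer 2: {2}
  Layer 3: {3}
  Layer 4: {5}
  Layer 5: {4}
4 enters at depth 5; path tau·tau·c·tau·c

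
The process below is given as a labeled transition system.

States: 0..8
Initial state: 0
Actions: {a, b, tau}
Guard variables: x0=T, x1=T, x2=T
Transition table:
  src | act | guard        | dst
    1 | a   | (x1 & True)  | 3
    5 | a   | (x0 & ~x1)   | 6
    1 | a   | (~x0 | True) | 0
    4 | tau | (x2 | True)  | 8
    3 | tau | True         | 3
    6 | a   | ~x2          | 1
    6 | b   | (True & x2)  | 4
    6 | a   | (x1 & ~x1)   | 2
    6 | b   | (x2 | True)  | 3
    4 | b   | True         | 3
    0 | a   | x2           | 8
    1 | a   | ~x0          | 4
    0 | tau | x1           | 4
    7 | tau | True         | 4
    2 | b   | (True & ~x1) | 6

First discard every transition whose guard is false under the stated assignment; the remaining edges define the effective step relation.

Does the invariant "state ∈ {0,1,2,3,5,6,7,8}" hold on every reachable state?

Inv-set: {0,1,2,3,5,6,7,8}
Reach set: {0,3,4,8}
  0: ok
  3: ok
  4: VIOLATES
  8: ok
reach 4 via tau — violates

Answer: INVARIANT VIOLATED at state 4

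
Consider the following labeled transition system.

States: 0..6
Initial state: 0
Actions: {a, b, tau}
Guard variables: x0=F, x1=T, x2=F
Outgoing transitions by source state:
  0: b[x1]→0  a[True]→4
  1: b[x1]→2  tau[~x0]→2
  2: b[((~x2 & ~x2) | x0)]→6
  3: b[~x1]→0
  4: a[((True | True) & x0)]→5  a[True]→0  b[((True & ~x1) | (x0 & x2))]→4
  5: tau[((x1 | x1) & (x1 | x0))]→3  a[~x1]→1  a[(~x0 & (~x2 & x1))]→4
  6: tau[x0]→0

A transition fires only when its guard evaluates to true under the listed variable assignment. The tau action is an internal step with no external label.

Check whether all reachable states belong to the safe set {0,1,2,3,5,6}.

Safe = {0,1,2,3,5,6}
R = {0,4}
  0: ✓
  4: ✗ unsafe
witness against invariant: a → 4

Answer: INVARIANT VIOLATED at state 4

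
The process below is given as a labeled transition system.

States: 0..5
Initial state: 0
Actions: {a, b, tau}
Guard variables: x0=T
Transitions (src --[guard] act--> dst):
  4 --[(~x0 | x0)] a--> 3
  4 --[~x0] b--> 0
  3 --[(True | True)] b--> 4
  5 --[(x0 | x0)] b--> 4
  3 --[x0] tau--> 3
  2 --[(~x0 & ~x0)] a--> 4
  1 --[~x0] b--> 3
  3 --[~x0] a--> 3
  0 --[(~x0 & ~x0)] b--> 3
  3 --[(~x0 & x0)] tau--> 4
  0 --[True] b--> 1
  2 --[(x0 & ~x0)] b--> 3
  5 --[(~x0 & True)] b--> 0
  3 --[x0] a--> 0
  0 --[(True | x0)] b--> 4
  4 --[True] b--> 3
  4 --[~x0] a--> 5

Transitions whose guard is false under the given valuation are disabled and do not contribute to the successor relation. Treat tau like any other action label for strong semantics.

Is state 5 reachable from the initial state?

Answer: UNREACHABLE

Working:
Guard filter leaves 8 enabled edge(s).
depth 0: {0}
depth 1: {1,4}  now seen {0,1,4}
depth 2: {3}  now seen {0,1,3,4}
R = {0,1,3,4}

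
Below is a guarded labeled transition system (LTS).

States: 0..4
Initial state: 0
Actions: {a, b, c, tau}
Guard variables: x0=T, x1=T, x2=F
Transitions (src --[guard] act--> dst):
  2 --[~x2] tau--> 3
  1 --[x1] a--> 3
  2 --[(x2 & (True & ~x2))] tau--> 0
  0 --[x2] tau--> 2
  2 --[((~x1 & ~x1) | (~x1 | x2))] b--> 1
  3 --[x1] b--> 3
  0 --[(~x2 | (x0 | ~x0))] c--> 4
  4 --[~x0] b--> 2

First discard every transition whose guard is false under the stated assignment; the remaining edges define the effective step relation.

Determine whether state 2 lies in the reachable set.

After dropping false guards: 4 live edges.
depth 0: {0}
depth 1: {4}  now seen {0,4}
R = {0,4}

Answer: UNREACHABLE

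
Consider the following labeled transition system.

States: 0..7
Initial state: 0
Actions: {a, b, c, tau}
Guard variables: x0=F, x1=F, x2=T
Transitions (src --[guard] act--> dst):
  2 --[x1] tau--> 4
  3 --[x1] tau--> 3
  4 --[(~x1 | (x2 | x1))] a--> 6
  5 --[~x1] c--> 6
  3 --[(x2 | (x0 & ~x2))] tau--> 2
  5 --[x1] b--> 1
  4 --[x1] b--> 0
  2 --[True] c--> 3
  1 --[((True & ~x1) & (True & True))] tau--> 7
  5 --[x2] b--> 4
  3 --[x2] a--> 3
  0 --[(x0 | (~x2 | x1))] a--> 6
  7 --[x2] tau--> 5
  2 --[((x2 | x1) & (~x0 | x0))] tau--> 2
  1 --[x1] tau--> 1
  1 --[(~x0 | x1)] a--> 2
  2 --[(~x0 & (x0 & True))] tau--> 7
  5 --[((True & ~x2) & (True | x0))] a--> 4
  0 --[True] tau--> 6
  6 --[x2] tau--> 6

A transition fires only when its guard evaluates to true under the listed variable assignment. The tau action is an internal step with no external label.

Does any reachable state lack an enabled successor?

R = {0,6}
  0: tau→6  [deg 1]
  6: tau→6  [deg 1]

Answer: DEADLOCK-FREE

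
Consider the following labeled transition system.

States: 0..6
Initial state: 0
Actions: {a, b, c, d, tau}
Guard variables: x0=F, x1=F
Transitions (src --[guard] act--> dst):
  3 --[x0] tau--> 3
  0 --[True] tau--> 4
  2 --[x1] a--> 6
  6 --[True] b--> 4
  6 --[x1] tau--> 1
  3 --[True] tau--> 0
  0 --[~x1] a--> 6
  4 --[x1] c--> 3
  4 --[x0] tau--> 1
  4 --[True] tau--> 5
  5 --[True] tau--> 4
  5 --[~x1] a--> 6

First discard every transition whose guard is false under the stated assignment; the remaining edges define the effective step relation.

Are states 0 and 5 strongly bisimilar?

Bisimulation quotient by refinement:
  π0 = {{0,1,2,3,4,5,6}}
  π1 = {{0,5},{1,2},{3,4},{6}}
Fixed point at round 2; 4 class(es).
[0]={0,5}  [5]={0,5}

Answer: BISIMILAR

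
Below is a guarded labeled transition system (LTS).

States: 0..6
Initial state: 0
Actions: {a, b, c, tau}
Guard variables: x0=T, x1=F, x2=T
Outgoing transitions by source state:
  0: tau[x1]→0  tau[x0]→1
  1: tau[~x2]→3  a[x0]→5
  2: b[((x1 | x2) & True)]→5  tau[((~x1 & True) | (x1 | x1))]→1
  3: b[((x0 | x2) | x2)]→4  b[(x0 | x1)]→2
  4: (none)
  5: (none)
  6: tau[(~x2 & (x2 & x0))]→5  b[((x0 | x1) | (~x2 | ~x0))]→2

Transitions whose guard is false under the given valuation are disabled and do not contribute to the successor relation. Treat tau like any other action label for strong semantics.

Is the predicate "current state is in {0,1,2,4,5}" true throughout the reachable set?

Safe = {0,1,2,4,5}
Reach set: {0,1,5}
  0: ✓
  1: ✓
  5: ✓

Answer: INVARIANT HOLDS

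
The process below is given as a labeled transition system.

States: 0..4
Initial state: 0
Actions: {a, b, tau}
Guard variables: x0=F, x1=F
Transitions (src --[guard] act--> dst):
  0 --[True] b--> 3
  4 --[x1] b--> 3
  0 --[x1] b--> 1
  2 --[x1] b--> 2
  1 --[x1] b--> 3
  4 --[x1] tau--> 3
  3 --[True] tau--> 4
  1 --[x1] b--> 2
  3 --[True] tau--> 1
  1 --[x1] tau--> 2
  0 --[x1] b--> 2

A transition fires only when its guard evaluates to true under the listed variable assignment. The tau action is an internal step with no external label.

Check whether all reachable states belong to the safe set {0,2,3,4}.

Answer: INVARIANT VIOLATED at state 1

Analysis:
Safe = {0,2,3,4}
R = {0,1,3,4}
  0: safe
  1: ✗ unsafe
  3: safe
  4: safe
reach 1 via b·tau — violates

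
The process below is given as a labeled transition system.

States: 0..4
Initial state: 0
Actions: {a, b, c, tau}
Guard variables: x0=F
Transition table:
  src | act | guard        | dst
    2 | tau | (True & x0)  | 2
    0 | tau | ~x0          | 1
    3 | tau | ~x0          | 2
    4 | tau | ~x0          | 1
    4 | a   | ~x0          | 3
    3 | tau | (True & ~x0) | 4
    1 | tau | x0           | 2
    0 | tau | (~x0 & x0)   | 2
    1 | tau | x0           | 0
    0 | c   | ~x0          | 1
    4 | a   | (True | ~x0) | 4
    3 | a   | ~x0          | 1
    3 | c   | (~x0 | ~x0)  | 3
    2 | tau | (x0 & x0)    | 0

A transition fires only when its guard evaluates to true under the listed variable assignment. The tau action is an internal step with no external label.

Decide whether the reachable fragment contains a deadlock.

Reachable = {0,1}
  0: c→1  tau→1  [2 out]
  1: ∅  [STUCK]
Path to 1: tau

Answer: DEADLOCK at state 1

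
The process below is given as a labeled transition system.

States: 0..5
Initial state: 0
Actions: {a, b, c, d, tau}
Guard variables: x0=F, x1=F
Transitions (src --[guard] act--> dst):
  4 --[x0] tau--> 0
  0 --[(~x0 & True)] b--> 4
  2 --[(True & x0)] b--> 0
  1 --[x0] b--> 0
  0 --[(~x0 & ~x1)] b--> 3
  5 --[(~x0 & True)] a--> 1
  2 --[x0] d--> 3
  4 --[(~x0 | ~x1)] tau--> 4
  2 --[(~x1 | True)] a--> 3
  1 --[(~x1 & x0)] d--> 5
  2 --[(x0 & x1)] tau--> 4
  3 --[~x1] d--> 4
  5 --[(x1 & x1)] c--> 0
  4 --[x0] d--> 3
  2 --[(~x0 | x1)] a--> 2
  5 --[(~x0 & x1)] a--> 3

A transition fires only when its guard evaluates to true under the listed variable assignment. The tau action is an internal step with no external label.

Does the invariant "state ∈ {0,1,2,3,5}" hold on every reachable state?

Inv-set: {0,1,2,3,5}
Reachable = {0,3,4}
  0: safe
  3: safe
  4: outside
reach 4 via b — violates

Answer: INVARIANT VIOLATED at state 4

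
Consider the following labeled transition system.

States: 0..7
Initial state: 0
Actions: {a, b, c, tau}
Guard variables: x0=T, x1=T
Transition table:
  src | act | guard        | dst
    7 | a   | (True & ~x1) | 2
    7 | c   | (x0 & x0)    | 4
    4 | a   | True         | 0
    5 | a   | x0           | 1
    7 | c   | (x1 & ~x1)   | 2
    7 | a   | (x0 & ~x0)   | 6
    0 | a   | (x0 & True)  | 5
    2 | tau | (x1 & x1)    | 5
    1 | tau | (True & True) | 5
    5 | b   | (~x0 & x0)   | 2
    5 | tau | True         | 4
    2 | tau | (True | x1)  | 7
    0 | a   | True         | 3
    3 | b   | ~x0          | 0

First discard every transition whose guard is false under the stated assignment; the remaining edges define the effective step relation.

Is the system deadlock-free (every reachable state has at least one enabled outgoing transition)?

Answer: DEADLOCK at state 3

Analysis:
Reachable = {0,1,3,4,5}
  0: a→3  a→5  [deg 2]
  1: tau→5  [deg 1]
  3: ∅  [deadlock]
  4: a→0  [deg 1]
  5: a→1  tau→4  [deg 2]
Path to 3: a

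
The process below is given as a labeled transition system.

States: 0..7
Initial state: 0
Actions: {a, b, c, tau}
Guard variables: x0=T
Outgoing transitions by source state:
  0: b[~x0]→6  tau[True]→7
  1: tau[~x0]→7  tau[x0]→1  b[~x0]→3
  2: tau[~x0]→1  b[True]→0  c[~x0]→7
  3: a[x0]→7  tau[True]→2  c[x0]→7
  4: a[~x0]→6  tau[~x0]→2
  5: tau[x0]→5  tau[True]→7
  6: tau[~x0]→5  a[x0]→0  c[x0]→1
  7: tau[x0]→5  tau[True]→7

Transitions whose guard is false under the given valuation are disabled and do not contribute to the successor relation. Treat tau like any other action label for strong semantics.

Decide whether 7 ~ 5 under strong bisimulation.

Refine partition for ~:
  π0 = {{0,1,2,3,4,5,6,7}}
  π1 = {{0,1,5,7},{2},{3},{4},{6}}
stable after 2 split(s): 5 block(s)
class of 7: {0,1,5,7}; class of 5: {0,1,5,7}

Answer: BISIMILAR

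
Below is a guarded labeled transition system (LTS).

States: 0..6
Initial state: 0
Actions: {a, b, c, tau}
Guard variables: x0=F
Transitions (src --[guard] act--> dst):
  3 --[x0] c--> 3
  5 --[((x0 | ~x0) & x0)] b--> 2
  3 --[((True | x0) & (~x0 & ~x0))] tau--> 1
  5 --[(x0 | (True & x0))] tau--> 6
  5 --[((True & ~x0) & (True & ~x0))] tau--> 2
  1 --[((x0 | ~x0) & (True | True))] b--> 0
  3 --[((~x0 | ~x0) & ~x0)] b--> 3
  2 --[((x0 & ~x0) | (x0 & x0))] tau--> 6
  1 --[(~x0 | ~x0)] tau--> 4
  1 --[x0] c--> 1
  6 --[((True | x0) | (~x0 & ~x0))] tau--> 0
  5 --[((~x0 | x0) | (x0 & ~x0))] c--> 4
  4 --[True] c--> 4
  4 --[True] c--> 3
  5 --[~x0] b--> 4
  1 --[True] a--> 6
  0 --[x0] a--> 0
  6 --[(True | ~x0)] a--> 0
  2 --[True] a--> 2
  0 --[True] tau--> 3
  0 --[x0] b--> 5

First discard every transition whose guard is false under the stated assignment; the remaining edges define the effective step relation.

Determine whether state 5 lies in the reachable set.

Answer: UNREACHABLE

Working:
14 transition(s) survive guard evaluation.
Layer 0: {0}
Layer 1: {3}  total {0,3}
Layer 2: {1}  total {0,1,3}
Layer 3: {4,6}  total {0,1,3,4,6}
Reachable = {0,1,3,4,6}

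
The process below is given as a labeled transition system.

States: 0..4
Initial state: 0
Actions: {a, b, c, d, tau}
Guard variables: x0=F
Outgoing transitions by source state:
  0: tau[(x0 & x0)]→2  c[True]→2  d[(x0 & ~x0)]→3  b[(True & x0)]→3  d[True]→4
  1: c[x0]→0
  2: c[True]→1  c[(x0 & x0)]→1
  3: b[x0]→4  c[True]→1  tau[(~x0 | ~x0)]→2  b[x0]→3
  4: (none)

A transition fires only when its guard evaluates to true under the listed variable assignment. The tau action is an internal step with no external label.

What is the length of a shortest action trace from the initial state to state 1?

Layered search for 1:
  depth 0: {0}
  depth 1: {2,4}
  depth 2: {1}
depth(1)=2, e.g. c·c

Answer: 2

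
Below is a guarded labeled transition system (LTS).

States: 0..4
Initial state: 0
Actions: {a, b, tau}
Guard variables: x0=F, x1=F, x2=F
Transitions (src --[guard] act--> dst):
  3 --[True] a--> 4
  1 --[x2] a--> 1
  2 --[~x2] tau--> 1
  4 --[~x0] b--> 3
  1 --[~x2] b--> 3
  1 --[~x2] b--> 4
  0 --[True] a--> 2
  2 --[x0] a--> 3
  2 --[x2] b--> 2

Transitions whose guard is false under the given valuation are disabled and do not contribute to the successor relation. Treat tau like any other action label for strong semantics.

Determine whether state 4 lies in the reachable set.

After dropping false guards: 6 live edges.
depth 0: {0}
depth 1: {2}  total {0,2}
depth 2: {1}  total {0,1,2}
depth 3: {3,4}  total {0,1,2,3,4}
R = {0,1,2,3,4}
witness 4: a·tau·b

Answer: REACHABLE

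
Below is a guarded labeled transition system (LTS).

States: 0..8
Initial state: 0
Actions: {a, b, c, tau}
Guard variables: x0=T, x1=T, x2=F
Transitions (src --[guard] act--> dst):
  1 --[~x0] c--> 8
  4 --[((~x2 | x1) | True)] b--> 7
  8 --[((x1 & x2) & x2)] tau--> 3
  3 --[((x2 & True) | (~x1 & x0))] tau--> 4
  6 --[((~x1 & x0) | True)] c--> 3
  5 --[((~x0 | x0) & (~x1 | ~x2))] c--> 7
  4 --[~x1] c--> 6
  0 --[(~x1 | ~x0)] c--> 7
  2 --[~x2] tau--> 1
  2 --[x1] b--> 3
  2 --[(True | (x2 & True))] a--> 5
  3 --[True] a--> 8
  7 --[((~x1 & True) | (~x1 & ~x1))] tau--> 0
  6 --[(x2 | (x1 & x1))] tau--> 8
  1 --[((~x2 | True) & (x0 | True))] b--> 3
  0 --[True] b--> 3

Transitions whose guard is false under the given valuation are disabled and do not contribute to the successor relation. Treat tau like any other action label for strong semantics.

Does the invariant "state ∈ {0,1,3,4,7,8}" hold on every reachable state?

Answer: INVARIANT HOLDS

Analysis:
Allowed set {0,1,3,4,7,8}
R = {0,3,8}
  0: ok
  3: ok
  8: ok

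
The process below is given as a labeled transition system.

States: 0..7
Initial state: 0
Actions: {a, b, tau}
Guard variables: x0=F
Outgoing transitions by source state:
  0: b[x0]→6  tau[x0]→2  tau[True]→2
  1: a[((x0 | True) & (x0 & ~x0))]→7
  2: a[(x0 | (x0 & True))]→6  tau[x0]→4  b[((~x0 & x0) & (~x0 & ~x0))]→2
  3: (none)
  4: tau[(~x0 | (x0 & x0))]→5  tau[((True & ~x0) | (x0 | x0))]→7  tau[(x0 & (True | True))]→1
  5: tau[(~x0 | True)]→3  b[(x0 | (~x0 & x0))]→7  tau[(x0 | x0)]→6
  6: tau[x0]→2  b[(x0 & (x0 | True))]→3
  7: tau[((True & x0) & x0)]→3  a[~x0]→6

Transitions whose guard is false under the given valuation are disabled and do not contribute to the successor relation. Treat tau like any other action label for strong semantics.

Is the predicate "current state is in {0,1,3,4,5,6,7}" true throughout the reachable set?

Allowed set {0,1,3,4,5,6,7}
Reachable = {0,2}
  0: safe
  2: outside
counterexample path to 2: tau

Answer: INVARIANT VIOLATED at state 2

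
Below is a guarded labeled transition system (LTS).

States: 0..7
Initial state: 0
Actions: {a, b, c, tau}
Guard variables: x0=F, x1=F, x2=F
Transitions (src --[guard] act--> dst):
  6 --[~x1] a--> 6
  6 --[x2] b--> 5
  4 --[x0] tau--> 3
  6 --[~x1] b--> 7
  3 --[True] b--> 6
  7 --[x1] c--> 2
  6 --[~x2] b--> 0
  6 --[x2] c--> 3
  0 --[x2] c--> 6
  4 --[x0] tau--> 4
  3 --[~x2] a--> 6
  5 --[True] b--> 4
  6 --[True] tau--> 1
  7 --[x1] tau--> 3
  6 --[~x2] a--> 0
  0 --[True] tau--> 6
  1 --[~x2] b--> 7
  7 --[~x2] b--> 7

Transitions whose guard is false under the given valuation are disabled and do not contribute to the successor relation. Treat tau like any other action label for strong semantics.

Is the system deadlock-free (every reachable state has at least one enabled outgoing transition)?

Answer: DEADLOCK-FREE

Trace:
Reachable = {0,1,6,7}
  0: tau→6  [deg 1]
  1: b→7  [deg 1]
  6: a→0  a→6  b→0  b→7  tau→1  [deg 5]
  7: b→7  [deg 1]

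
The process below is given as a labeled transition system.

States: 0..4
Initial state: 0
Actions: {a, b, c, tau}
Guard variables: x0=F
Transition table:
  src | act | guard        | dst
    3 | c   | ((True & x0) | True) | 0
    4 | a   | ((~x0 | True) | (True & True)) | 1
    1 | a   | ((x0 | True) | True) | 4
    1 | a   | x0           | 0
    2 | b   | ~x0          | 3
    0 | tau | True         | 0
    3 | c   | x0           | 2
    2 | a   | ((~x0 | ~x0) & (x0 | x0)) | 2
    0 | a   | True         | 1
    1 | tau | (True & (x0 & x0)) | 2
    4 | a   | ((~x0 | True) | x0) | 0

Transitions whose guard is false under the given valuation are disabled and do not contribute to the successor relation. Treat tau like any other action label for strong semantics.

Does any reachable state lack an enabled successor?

Answer: DEADLOCK-FREE

Working:
R = {0,1,4}
  0: a→1  tau→0  [2 out]
  1: a→4  [1 out]
  4: a→0  a→1  [2 out]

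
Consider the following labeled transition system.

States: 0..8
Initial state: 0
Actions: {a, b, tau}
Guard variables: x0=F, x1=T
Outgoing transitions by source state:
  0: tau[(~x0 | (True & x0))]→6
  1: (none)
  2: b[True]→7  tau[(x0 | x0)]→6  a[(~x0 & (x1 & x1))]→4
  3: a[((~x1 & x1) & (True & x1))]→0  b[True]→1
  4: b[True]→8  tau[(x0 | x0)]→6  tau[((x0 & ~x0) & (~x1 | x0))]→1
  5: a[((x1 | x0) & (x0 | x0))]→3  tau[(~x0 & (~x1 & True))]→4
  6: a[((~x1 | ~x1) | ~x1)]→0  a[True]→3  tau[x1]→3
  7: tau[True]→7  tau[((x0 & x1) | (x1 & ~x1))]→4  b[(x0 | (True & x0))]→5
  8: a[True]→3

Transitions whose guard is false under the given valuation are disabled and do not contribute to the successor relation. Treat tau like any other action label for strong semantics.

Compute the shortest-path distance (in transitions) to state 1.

BFS to 1:
  Layer 0: {0}
  Layer 1: {6}
  Layer 2: {3}
  Layer 3: {1}
first hit 1 at d=3 via tau·a·b

Answer: 3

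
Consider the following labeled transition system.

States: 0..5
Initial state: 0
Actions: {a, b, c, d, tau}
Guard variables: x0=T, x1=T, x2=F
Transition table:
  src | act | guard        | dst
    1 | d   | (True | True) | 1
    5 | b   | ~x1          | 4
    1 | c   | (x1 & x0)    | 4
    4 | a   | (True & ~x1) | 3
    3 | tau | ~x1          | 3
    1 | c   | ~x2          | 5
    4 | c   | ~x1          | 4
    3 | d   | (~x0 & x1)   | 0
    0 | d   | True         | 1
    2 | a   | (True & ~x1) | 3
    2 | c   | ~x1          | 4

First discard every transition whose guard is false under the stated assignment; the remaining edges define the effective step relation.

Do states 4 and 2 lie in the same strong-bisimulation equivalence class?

Bisimulation quotient by refinement:
  round 0: {{0,1,2,3,4,5}}
  round 1: {{0},{1},{2,3,4,5}}
Fixed point at round 2; 3 class(es).
4∈{2,3,4,5}, 2∈{2,3,4,5}

Answer: BISIMILAR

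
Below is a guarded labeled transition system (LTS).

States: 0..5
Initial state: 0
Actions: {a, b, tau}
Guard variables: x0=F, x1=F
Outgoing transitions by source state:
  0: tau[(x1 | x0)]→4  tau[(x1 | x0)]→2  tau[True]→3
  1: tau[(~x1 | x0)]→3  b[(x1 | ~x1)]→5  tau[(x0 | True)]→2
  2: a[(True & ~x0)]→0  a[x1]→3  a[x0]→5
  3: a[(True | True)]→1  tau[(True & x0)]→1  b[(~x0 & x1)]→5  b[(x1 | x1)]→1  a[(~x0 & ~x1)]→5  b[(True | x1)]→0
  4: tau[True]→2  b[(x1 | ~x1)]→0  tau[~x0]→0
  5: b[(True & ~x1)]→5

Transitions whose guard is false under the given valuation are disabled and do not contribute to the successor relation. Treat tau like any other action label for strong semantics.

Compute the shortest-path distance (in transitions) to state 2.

Answer: 3

Trace:
Layered search for 2:
  Layer 0: {0}
  Layer 1: {3}
  Layer 2: {1,5}
  Layer 3: {2}
depth(2)=3, e.g. tau·a·tau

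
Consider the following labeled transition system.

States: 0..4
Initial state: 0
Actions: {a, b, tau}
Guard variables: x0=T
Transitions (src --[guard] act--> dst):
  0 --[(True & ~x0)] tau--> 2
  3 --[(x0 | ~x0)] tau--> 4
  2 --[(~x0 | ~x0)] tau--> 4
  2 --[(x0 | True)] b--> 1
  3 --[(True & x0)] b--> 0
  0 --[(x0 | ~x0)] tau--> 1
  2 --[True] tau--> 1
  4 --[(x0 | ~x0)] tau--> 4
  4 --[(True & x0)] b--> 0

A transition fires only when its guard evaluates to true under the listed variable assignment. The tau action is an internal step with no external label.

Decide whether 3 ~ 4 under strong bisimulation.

Bisimulation quotient by refinement:
  P[0] = {{0,1,2,3,4}}
  P[1] = {{0},{1},{2,3,4}}
  P[2] = {{0},{1},{2},{3,4}}
Fixed point at round 3; 4 class(es).
[3]={3,4}  [4]={3,4}

Answer: BISIMILAR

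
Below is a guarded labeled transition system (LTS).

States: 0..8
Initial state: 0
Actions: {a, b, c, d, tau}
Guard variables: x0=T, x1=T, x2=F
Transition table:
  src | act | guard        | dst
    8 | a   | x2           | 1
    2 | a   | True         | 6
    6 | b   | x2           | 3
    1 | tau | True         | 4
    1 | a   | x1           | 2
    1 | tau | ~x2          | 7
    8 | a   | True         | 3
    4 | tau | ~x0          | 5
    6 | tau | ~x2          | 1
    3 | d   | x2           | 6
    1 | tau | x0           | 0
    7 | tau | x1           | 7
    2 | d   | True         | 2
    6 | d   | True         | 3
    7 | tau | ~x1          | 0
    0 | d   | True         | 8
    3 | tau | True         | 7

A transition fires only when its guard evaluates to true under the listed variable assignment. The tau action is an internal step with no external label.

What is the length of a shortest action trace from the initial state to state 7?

Answer: 3

Trace:
BFS to 7:
  depth 0: {0}
  depth 1: {8}
  depth 2: {3}
  depth 3: {7}
first hit 7 at d=3 via d·a·tau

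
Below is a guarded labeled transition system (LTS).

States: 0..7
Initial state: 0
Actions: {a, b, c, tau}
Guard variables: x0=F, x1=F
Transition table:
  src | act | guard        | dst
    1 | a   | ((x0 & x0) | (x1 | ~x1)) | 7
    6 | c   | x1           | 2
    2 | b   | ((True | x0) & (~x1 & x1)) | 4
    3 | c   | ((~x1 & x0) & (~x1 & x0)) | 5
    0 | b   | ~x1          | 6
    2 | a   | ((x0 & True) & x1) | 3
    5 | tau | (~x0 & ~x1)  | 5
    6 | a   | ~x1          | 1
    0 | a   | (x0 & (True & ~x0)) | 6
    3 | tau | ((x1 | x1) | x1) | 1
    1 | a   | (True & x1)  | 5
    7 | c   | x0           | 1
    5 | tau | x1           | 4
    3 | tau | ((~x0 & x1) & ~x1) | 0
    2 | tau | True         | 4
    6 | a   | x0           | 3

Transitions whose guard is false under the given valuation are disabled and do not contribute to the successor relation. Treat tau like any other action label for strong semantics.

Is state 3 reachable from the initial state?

Guard filter leaves 5 enabled edge(s).
Layer 0: {0}
Layer 1: {6}  now seen {0,6}
Layer 2: {1}  now seen {0,1,6}
Layer 3: {7}  now seen {0,1,6,7}
R = {0,1,6,7}

Answer: UNREACHABLE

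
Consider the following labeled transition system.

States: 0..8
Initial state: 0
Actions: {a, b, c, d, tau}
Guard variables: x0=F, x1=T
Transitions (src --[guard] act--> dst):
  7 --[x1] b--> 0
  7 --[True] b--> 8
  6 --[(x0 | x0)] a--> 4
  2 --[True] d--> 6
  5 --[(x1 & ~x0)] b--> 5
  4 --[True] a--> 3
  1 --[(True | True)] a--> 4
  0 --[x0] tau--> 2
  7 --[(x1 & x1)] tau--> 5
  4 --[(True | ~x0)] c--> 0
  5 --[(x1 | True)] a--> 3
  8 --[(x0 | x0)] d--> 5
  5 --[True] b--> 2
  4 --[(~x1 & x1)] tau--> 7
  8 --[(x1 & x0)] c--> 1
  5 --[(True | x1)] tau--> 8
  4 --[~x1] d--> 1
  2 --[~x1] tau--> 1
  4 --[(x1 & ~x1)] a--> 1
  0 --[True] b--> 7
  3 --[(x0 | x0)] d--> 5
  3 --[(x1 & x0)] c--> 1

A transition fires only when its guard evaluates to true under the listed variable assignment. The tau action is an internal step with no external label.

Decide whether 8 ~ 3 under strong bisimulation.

Compute ~ classes (split until stable):
  π0 = {{0,1,2,3,4,5,6,7,8}}
  π1 = {{0},{1},{2},{3,6,8},{4},{5},{7}}
Fixed point at round 2; 7 class(es).
8∈{3,6,8}, 3∈{3,6,8}

Answer: BISIMILAR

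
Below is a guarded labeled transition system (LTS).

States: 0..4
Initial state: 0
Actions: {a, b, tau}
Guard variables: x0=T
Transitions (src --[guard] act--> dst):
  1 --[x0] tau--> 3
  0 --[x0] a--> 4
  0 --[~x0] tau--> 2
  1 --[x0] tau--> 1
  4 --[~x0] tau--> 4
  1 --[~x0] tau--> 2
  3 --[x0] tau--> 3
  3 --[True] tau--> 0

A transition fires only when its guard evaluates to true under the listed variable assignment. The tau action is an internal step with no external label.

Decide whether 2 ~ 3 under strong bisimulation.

Answer: NOT BISIMILAR

Working:
Refine partition for ~:
  π0 = {{0,1,2,3,4}}
  π1 = {{0},{1,3},{2,4}}
  π2 = {{0},{1},{2,4},{3}}
4 equivalence class(es) (converged in 3)
[2]={2,4}  [3]={3}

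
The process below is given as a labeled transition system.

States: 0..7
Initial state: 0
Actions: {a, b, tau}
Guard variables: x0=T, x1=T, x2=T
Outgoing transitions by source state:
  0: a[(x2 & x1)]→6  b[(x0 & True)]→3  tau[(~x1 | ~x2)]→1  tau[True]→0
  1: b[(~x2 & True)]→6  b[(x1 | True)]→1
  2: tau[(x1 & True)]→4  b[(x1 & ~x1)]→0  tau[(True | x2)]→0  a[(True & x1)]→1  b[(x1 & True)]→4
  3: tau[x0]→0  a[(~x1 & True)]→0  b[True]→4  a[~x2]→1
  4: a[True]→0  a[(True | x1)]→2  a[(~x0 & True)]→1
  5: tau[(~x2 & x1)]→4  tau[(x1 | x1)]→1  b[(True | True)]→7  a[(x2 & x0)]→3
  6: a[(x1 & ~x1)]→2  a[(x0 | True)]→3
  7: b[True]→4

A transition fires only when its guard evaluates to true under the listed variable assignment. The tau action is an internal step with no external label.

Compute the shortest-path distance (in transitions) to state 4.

Answer: 2

Trace:
Breadth-first toward 4:
  depth 0: {0}
  depth 1: {3,6}
  depth 2: {4}
depth(4)=2, e.g. b·b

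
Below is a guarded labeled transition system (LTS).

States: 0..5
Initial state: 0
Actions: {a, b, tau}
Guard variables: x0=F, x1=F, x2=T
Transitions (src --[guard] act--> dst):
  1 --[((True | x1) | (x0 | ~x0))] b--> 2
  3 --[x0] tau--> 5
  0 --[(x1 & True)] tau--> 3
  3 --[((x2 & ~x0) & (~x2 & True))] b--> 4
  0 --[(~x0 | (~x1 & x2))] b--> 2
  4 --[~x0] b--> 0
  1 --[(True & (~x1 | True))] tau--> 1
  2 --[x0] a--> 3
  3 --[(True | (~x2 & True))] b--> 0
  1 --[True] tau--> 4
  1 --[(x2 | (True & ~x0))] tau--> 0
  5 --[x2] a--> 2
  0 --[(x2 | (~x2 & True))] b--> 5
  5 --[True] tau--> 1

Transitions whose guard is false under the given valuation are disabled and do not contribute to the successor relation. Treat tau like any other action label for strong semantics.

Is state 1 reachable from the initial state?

Answer: REACHABLE

Analysis:
After dropping false guards: 10 live edges.
Layer 0: {0}
Layer 1: {2,5}  total {0,2,5}
Layer 2: {1}  total {0,1,2,5}
Layer 3: {4}  total {0,1,2,4,5}
Reachable = {0,1,2,4,5}
witness 1: b·tau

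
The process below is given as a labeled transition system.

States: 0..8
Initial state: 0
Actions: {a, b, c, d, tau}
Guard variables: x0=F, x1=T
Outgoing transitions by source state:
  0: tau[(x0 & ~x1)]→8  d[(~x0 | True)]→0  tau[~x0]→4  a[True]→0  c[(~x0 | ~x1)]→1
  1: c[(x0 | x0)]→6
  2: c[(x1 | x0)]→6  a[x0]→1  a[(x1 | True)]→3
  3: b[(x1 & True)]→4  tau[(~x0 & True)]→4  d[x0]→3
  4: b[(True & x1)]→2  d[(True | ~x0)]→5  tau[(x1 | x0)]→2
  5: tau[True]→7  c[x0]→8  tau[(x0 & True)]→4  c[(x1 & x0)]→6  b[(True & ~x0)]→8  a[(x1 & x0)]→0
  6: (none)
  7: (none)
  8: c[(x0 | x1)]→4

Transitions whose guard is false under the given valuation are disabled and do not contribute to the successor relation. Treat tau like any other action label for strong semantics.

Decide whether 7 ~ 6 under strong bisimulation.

Answer: BISIMILAR

Analysis:
Refine partition for ~:
  π0 = {{0,1,2,3,4,5,6,7,8}}
  π1 = {{0},{1,6,7},{2},{3,5},{4},{8}}
  π2 = {{0},{1,6,7},{2},{3},{4},{5},{8}}
stable after 3 split(s): 7 block(s)
class of 7: {1,6,7}; class of 6: {1,6,7}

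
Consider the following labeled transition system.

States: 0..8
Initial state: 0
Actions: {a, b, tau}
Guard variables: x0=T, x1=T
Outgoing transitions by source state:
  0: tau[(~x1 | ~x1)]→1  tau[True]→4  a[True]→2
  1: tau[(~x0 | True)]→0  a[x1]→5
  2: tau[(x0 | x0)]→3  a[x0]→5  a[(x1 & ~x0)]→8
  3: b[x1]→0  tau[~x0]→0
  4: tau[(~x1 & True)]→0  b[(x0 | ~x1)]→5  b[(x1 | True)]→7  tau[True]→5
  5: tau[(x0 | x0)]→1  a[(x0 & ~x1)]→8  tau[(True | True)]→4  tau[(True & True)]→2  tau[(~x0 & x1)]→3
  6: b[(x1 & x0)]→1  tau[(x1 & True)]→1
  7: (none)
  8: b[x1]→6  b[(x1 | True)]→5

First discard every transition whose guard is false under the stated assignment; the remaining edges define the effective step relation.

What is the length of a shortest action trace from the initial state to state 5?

Layered search for 5:
  Layer 0: {0}
  Layer 1: {2,4}
  Layer 2: {3,5,7}
first hit 5 at d=2 via a·a

Answer: 2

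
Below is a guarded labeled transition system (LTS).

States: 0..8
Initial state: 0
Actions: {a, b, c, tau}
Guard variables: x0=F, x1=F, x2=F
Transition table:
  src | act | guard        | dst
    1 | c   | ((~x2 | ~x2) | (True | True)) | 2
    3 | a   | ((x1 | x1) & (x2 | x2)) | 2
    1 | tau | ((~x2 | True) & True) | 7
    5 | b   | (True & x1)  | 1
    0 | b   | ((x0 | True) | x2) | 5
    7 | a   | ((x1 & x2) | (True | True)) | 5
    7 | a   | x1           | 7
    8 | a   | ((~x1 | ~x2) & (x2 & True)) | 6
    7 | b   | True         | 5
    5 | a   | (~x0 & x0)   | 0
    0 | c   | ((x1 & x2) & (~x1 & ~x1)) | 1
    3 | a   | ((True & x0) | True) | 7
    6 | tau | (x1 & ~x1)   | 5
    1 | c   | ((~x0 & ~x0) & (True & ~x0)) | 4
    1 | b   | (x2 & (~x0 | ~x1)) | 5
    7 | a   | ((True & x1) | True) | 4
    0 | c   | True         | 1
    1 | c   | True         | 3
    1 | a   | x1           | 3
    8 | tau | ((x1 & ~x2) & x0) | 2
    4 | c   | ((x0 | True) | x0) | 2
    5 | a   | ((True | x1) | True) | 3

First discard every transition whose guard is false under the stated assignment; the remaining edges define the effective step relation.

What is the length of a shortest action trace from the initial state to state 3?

Answer: 2

Working:
Layered search for 3:
  depth 0: {0}
  depth 1: {1,5}
  depth 2: {2,3,4,7}
depth(3)=2, e.g. b·a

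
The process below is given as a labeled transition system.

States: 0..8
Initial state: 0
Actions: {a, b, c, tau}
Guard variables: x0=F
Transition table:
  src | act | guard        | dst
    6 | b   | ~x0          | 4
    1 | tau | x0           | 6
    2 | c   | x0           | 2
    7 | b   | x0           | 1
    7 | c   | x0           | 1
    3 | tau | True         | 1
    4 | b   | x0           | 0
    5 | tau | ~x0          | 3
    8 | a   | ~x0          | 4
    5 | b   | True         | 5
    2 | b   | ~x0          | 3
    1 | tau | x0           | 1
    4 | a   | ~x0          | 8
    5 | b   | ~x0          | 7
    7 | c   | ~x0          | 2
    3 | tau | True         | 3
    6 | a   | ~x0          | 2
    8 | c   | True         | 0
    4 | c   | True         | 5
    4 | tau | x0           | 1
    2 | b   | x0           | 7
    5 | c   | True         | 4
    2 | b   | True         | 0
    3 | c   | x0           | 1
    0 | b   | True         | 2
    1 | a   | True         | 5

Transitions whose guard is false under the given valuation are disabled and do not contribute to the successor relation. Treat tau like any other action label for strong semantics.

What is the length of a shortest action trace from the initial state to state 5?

Layered search for 5:
  L0 = {0}
  L1 = {2}
  L2 = {3}
  L3 = {1}
  L4 = {5}
depth(5)=4, e.g. b·b·tau·a

Answer: 4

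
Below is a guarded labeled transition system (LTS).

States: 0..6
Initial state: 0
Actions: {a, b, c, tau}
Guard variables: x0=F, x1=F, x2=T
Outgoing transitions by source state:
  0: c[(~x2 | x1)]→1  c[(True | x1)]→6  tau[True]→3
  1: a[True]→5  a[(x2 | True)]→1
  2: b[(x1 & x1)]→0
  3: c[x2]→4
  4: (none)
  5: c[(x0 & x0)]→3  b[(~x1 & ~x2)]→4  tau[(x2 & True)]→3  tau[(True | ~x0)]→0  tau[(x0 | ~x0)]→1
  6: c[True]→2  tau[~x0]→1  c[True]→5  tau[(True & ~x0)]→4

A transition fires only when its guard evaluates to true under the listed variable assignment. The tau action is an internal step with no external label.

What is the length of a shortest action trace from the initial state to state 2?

Answer: 2

Trace:
Breadth-first toward 2:
  L0 = {0}
  L1 = {3,6}
  L2 = {1,2,4,5}
2 enters at depth 2; path c·c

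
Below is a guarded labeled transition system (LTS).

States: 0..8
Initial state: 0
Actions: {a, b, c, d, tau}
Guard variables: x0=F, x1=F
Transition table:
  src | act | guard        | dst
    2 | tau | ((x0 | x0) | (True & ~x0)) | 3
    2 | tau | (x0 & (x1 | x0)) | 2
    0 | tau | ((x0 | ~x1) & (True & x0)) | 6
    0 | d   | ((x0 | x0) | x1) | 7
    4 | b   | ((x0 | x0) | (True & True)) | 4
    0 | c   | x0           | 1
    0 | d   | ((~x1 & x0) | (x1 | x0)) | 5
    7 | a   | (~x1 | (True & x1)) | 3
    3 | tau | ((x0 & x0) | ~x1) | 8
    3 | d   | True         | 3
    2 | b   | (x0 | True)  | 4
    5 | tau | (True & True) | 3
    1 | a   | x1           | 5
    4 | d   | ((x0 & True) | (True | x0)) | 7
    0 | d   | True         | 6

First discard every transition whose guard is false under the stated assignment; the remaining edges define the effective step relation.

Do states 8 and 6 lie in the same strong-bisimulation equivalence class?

Refine partition for ~:
  round 0: {{0,1,2,3,4,5,6,7,8}}
  round 1: {{0},{1,6,8},{2},{3},{4},{5},{7}}
7 equivalence class(es) (converged in 2)
class of 8: {1,6,8}; class of 6: {1,6,8}

Answer: BISIMILAR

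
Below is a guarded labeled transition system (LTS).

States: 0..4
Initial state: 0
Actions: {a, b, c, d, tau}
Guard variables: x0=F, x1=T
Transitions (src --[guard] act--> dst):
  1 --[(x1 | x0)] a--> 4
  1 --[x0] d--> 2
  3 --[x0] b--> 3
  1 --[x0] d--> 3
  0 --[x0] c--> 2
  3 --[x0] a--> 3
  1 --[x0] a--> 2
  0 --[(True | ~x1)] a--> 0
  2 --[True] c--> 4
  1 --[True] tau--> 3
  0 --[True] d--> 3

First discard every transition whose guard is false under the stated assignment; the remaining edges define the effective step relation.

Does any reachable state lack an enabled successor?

Answer: DEADLOCK at state 3

Analysis:
Reachable = {0,3}
  0: a→0  d→3  [deg 2]
  3: ∅  [no exit]
Path to 3: d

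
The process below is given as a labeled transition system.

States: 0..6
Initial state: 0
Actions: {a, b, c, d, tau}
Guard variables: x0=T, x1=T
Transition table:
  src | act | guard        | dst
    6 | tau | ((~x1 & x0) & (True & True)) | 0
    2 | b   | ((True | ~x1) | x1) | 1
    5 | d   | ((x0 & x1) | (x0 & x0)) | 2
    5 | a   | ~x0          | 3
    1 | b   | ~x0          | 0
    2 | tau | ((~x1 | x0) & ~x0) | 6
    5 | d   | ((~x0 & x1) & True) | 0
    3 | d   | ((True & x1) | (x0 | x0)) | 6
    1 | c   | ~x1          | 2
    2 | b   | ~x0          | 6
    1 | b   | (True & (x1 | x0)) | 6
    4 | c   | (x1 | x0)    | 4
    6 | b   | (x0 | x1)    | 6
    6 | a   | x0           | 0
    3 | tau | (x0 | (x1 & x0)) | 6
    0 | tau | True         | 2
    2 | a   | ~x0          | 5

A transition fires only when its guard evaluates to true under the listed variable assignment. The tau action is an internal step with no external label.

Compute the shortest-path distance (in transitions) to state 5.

BFS to 5:
  L0 = {0}
  L1 = {2}
  L2 = {1}
  L3 = {6}
5 never appears.

Answer: UNREACHABLE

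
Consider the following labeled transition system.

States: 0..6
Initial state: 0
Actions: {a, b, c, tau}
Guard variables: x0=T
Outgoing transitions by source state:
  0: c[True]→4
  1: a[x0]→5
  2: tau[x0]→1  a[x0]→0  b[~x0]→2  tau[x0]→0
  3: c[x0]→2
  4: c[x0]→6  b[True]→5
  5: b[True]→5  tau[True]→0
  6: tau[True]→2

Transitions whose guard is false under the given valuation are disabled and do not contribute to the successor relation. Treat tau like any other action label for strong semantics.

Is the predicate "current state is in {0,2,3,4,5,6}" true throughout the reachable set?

Answer: INVARIANT VIOLATED at state 1

Analysis:
Inv-set: {0,2,3,4,5,6}
R = {0,1,2,4,5,6}
  0: ✓
  1: ✗ unsafe
  2: ✓
  4: ✓
  5: ✓
  6: ✓
counterexample path to 1: c·c·tau·tau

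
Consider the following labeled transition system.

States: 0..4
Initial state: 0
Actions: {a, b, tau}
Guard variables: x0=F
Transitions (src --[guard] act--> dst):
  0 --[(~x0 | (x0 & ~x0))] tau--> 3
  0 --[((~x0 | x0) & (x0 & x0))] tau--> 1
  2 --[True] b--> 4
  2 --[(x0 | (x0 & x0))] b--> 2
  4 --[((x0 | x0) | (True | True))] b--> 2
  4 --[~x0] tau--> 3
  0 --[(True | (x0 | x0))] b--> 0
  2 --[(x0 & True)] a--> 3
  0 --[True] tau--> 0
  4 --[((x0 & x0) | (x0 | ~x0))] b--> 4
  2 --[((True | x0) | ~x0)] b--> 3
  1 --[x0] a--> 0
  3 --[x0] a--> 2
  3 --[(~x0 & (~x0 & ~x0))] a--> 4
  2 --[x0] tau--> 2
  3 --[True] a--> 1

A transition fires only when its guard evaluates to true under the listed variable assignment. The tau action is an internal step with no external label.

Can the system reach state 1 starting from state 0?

After dropping false guards: 10 live edges.
L0 = {0}
L1 = {3}  total {0,3}
L2 = {1,4}  total {0,1,3,4}
L3 = {2}  total {0,1,2,3,4}
R = {0,1,2,3,4}
witness 1: tau·a

Answer: REACHABLE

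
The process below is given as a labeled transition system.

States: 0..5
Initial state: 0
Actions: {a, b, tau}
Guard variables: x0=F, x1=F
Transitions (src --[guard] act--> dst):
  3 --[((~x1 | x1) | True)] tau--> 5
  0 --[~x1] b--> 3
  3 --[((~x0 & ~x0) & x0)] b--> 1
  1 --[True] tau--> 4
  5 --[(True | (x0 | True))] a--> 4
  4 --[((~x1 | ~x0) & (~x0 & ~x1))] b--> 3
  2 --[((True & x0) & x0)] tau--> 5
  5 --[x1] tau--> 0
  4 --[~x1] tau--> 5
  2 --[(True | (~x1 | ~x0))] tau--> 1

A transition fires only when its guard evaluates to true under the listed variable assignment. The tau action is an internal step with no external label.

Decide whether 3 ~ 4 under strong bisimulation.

Answer: NOT BISIMILAR

Trace:
Compute ~ classes (split until stable):
  P[0] = {{0,1,2,3,4,5}}
  P[1] = {{0},{1,2,3},{4},{5}}
  P[2] = {{0},{1},{2},{3},{4},{5}}
stable after 3 split(s): 6 block(s)
3∈{3}, 4∈{4}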